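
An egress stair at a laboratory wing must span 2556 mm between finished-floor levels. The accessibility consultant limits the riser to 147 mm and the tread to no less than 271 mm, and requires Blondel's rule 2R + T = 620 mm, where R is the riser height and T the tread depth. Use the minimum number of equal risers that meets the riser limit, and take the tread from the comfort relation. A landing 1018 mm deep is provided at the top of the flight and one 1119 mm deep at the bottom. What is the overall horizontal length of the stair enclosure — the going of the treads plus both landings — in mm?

⌈2556/147⌉ = 18 risers.
Riser R = 2556 / 18 = 142 mm, within the 147 mm limit.
From 2R + T = 620: T = 620 − 284 = 336 mm.
Going = (18 − 1) × 336 = 5712 mm.
Add landings: 5712 + 1018 + 1119 = 7849 mm.

7849 mm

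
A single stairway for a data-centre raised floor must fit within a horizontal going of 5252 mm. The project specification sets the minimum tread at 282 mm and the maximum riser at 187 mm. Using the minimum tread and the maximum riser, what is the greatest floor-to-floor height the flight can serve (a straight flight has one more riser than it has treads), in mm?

3553 mm

5252 / 282 = 18.62, so 18 treads fit.
Risers = treads + 1 = 19.
Maximum height = 19 × 187 = 3553 mm.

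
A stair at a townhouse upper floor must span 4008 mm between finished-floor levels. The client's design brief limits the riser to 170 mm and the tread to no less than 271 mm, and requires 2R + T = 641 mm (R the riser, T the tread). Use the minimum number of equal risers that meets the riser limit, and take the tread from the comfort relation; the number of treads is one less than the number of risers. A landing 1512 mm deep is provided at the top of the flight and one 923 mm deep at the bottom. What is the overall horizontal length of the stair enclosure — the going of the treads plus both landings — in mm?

At most 170 each: 4008/170 = 23.58, giving 24 risers.
Riser R = 4008 / 24 = 167 mm, within the 170 mm limit.
T = 641 − 2·167 = 307 mm, which satisfies the 271 mm minimum.
Going = (24 − 1) × 307 = 7061 mm.
Enclosure = 7061 + 1512 + 923 = 9496 mm.

9496 mm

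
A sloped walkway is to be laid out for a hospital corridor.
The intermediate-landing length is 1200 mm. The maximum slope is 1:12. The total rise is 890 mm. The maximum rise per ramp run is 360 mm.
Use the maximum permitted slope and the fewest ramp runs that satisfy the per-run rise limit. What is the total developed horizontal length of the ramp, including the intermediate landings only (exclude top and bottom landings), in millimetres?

At most 360 each: 890/360 = 2.47, giving 3 ramp runs. That means 2 intermediate landings.
Ramp run (horizontal) at 1:12: 890 × 12 = 10680 mm.
2 intermediate landings contribute 2 × 1200 = 2400 mm.
Total developed length = 10680 + 2400 = 13080 mm.

13080 mm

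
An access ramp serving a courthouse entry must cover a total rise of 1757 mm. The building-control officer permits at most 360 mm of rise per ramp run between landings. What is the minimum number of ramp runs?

5 runs

1757 / 360 = 4.88, so 5 ramp runs are needed.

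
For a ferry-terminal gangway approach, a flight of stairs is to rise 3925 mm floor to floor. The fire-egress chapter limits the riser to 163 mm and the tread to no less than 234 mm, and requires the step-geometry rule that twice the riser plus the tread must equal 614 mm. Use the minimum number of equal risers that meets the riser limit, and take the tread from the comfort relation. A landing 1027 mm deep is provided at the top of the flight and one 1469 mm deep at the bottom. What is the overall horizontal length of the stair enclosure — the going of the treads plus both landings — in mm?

9696 mm

3925 / 163 = 24.08, so 25 risers are needed.
R = 3925 ÷ 25 = 157 mm.
From 2R + T = 614: T = 614 − 314 = 300 mm.
Going = (25 − 1) × 300 = 7200 mm.
Enclosure = 7200 + 1027 + 1469 = 9696 mm.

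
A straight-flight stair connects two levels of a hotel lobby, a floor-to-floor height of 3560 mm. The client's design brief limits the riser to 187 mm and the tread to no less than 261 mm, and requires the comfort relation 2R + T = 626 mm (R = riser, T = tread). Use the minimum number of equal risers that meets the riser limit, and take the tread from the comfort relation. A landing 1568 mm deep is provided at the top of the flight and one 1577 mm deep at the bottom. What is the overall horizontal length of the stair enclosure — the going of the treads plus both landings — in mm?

8275 mm

3560 / 187 = 19.037 → round up to 20 risers.
Riser R = 3560 / 20 = 178 mm, within the 187 mm limit.
Tread T = 626 − 2 × 178 = 270 mm (≥ 261 mm).
Going = (20 − 1) × 270 = 5130 mm.
Enclosure = 5130 + 1568 + 1577 = 8275 mm.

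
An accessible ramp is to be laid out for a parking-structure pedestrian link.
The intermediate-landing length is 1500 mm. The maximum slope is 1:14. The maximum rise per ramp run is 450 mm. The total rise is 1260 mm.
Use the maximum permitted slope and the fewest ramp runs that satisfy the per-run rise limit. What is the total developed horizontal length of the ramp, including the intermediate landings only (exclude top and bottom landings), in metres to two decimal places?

20.64 m

1260 / 450 = 2.800 → round up to 3 ramp runs. That means 2 intermediate landings.
Horizontal run for 1260 mm of rise at 1:14 is 1260 × 14 = 17640 mm.
2 intermediate landings contribute 2 × 1500 = 3000 mm.
Developed length = 17640 + 3000 = 20640 mm.
= 20.64 m.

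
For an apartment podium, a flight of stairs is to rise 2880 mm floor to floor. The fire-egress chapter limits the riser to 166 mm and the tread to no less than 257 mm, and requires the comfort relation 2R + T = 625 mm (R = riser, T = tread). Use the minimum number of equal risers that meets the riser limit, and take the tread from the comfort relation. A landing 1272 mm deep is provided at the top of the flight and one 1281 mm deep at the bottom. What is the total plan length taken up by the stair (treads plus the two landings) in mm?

7738 mm

At most 166 each: 2880/166 = 17.35, giving 18 risers.
Each riser is 2880/18 = 160 mm (≤ 166 mm).
Tread T = 625 − 2 × 160 = 305 mm (≥ 257 mm).
18 risers give 17 treads; going = 17 × 305 = 5185 mm.
Add landings: 5185 + 1272 + 1281 = 7738 mm.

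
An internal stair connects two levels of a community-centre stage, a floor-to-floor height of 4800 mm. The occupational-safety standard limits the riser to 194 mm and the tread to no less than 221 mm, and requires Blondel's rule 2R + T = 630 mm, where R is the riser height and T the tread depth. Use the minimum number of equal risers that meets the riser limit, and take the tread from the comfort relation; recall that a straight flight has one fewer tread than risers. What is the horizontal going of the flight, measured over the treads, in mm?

4800 / 194 = 24.742 → round up to 25 risers.
Riser R = 4800 / 25 = 192 mm, within the 194 mm limit.
Tread T = 630 − 2 × 192 = 246 mm (≥ 221 mm).
Going = (25 − 1) × 246 = 5904 mm.

5904 mm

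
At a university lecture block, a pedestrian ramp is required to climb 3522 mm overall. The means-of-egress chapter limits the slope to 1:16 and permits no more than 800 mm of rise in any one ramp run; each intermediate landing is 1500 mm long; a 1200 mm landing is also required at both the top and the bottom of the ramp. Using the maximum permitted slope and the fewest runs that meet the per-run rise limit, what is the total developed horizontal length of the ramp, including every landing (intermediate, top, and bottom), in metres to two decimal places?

3522 / 800 = 4.40, so 5 ramp runs are needed. That means 4 intermediate landings.
Horizontal run for 3522 mm of rise at 1:16 is 3522 × 16 = 56352 mm.
4 intermediate landings contribute 4 × 1500 = 6000 mm.
Top and bottom landings: 2 × 1200 = 2400 mm.
Total = 56352 + 6000 + 2400 = 64752 mm.
= 64.75 m.

64.75 m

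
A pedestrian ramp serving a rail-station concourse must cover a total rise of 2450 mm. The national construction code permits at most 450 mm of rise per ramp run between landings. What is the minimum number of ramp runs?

At most 450 each: 2450/450 = 5.44, giving 6 ramp runs.

6 runs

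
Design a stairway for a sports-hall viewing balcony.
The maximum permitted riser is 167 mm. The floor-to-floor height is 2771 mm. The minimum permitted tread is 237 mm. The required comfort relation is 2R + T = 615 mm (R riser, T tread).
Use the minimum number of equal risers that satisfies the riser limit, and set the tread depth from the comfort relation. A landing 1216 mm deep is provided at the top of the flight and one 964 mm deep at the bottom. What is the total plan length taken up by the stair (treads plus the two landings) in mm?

6804 mm

2771 / 167 = 16.593 → round up to 17 risers.
Each riser is 2771/17 = 163 mm (≤ 167 mm).
T = 615 − 2·163 = 289 mm, which satisfies the 237 mm minimum.
Going = (17 − 1) × 289 = 4624 mm.
Enclosure = 4624 + 1216 + 964 = 6804 mm.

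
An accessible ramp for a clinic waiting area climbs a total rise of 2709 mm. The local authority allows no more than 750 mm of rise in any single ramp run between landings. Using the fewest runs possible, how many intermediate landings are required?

2709 / 750 = 3.612 → round up to 4 ramp runs.
4 runs are separated by 3 intermediate landings.

3 intermediate landings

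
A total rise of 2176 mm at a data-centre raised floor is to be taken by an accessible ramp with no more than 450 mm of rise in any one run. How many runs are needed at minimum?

5 runs

⌈2176/450⌉ = 5 ramp runs.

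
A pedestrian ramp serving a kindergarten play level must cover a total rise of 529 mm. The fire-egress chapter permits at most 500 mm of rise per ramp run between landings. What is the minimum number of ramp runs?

At most 500 each: 529/500 = 1.06, giving 2 ramp runs.

2 runs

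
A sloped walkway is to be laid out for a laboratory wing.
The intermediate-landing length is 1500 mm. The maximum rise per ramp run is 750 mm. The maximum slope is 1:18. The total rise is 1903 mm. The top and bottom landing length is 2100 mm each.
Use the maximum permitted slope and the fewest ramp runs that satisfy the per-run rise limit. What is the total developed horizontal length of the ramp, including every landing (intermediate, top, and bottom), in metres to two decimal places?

41.45 m

1903 / 750 = 2.54, so 3 ramp runs are needed. That means 2 intermediate landings.
Horizontal run for 1903 mm of rise at 1:18 is 1903 × 18 = 34254 mm.
2 intermediate landings contribute 2 × 1500 = 3000 mm.
Top and bottom landings: 2 × 2100 = 4200 mm.
Total = 34254 + 3000 + 4200 = 41454 mm.
= 41.45 m.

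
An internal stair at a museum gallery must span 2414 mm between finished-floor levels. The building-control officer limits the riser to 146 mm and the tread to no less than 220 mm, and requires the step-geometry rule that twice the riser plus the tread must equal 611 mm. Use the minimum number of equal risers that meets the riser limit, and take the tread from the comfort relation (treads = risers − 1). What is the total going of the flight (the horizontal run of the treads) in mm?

5232 mm

At most 146 each: 2414/146 = 16.53, giving 17 risers.
Each riser is 2414/17 = 142 mm (≤ 146 mm).
From 2R + T = 611: T = 611 − 284 = 327 mm.
Going = (17 − 1) × 327 = 5232 mm.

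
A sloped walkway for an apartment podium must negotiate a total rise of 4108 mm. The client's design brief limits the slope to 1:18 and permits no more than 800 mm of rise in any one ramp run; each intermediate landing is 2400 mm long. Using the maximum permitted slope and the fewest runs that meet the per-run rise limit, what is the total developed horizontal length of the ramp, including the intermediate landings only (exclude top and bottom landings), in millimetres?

At most 800 each: 4108/800 = 5.13, giving 6 ramp runs. That means 5 intermediate landings.
Ramp run (horizontal) at 1:18: 4108 × 18 = 73944 mm.
Intermediate landings: 5 × 2400 = 12000 mm.
Developed length = 73944 + 12000 = 85944 mm.

85944 mm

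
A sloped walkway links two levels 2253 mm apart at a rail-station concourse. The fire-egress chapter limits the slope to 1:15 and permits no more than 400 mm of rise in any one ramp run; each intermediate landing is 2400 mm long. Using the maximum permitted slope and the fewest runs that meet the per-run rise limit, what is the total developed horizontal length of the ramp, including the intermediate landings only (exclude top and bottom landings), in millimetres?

45795 mm

⌈2253/400⌉ = 6 ramp runs. That means 5 intermediate landings.
Ramp run (horizontal) at 1:15: 2253 × 15 = 33795 mm.
5 intermediate landings contribute 5 × 2400 = 12000 mm.
Total developed length = 33795 + 12000 = 45795 mm.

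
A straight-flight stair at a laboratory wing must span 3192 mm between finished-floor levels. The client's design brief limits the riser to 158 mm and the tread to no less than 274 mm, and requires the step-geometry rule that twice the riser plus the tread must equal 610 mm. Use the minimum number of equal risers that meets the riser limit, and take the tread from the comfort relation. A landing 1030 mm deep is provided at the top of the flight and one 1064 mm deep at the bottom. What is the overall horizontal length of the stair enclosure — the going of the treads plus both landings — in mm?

8214 mm

⌈3192/158⌉ = 21 risers.
R = 3192 ÷ 21 = 152 mm.
From 2R + T = 610: T = 610 − 304 = 306 mm.
21 risers give 20 treads; going = 20 × 306 = 6120 mm.
Enclosure = 6120 + 1030 + 1064 = 8214 mm.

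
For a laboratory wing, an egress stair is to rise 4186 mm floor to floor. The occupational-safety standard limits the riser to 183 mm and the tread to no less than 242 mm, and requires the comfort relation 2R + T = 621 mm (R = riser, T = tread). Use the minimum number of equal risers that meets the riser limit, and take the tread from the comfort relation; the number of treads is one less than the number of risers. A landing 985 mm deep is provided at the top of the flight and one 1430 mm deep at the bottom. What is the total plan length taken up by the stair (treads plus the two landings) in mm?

4186 / 183 = 22.87, so 23 risers are needed.
Riser R = 4186 / 23 = 182 mm, within the 183 mm limit.
T = 621 − 2·182 = 257 mm, which satisfies the 242 mm minimum.
23 risers give 22 treads; going = 22 × 257 = 5654 mm.
Enclosure = 5654 + 985 + 1430 = 8069 mm.

8069 mm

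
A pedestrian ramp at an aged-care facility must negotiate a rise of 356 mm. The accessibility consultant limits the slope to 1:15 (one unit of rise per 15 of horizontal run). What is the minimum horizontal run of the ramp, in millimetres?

At 1:15 the run is 15 × 356 = 5340 mm.

5340 mm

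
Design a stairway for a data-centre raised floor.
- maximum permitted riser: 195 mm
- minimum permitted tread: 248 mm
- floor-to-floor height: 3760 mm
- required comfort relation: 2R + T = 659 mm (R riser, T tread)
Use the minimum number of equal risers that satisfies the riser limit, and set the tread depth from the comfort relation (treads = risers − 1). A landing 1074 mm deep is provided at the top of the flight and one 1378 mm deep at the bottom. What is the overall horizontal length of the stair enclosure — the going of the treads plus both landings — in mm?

7829 mm

3760 / 195 = 19.282 → round up to 20 risers.
Each riser is 3760/20 = 188 mm (≤ 195 mm).
Tread T = 659 − 2 × 188 = 283 mm (≥ 248 mm).
20 risers give 19 treads; going = 19 × 283 = 5377 mm.
Enclosure = 5377 + 1074 + 1378 = 7829 mm.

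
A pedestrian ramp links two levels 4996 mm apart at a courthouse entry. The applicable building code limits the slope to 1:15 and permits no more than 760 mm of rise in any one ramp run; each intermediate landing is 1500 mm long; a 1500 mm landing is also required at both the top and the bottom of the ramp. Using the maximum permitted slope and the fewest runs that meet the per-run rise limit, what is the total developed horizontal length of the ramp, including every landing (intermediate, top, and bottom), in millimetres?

86940 mm

4996 / 760 = 6.57, so 7 ramp runs are needed. That means 6 intermediate landings.
Horizontal run for 4996 mm of rise at 1:15 is 4996 × 15 = 74940 mm.
6 intermediate landings contribute 6 × 1500 = 9000 mm.
Top and bottom landings: 2 × 1500 = 3000 mm.
Total = 74940 + 9000 + 3000 = 86940 mm.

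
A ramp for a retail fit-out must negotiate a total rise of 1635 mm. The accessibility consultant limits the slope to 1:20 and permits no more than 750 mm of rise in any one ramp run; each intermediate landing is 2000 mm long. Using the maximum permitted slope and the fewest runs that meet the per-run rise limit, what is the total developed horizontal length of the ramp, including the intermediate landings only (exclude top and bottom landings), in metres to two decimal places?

1635 / 750 = 2.180 → round up to 3 ramp runs. That means 2 intermediate landings.
Horizontal run for 1635 mm of rise at 1:20 is 1635 × 20 = 32700 mm.
2 intermediate landings contribute 2 × 2000 = 4000 mm.
Developed length = 32700 + 4000 = 36700 mm.
= 36.70 m.

36.70 m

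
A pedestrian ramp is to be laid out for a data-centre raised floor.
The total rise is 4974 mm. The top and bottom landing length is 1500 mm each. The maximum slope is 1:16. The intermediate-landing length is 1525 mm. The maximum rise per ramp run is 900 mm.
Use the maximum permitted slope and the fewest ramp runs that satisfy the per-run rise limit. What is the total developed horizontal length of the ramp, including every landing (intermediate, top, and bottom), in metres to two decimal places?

At most 900 each: 4974/900 = 5.53, giving 6 ramp runs. That means 5 intermediate landings.
Horizontal run for 4974 mm of rise at 1:16 is 4974 × 16 = 79584 mm.
Intermediate landings: 5 × 1525 = 7625 mm.
Top and bottom landings: 2 × 1500 = 3000 mm.
Total = 79584 + 7625 + 3000 = 90209 mm.
= 90.21 m.

90.21 m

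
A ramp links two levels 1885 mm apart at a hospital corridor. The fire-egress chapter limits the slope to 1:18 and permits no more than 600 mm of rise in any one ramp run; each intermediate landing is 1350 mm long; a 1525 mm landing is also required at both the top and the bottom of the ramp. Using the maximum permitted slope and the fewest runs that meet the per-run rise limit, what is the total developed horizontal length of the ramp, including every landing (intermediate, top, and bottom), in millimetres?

1885 / 600 = 3.142 → round up to 4 ramp runs. That means 3 intermediate landings.
Ramp run (horizontal) at 1:18: 1885 × 18 = 33930 mm.
Intermediate landings: 3 × 1350 = 4050 mm.
Top and bottom landings: 2 × 1525 = 3050 mm.
Total = 33930 + 4050 + 3050 = 41030 mm.

41030 mm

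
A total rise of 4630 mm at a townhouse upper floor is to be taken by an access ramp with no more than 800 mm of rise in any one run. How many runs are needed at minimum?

6 runs

At most 800 each: 4630/800 = 5.79, giving 6 ramp runs.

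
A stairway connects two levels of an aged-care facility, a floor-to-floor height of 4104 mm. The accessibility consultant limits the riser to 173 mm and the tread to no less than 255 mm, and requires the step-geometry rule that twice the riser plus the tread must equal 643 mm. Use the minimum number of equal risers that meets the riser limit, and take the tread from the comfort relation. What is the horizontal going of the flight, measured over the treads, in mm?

4104 / 173 = 23.723 → round up to 24 risers.
Each riser is 4104/24 = 171 mm (≤ 173 mm).
Tread T = 643 − 2 × 171 = 301 mm (≥ 255 mm).
Going = (24 − 1) × 301 = 6923 mm.

6923 mm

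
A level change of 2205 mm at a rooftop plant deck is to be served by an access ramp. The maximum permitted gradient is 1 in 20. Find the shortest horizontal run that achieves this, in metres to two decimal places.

44.10 m

At 1:20 the run is 20 × 2205 = 44100 mm.
44100 mm = 44.10 m.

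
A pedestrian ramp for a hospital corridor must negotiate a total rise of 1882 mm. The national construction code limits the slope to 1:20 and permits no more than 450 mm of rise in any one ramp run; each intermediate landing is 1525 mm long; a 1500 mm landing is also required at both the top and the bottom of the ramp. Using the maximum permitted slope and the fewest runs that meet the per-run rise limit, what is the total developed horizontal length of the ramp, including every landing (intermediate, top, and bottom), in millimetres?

46740 mm

At most 450 each: 1882/450 = 4.18, giving 5 ramp runs. That means 4 intermediate landings.
Horizontal run for 1882 mm of rise at 1:20 is 1882 × 20 = 37640 mm.
Intermediate landings: 4 × 1525 = 6100 mm.
Top and bottom landings: 2 × 1500 = 3000 mm.
Total = 37640 + 6100 + 3000 = 46740 mm.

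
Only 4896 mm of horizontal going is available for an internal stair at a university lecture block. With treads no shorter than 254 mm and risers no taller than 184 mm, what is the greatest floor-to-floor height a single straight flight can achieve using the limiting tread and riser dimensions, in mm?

Treads that fit: ⌊4896 / 254⌋ = 19.
Risers = treads + 1 = 20.
Maximum height = 20 × 184 = 3680 mm.

3680 mm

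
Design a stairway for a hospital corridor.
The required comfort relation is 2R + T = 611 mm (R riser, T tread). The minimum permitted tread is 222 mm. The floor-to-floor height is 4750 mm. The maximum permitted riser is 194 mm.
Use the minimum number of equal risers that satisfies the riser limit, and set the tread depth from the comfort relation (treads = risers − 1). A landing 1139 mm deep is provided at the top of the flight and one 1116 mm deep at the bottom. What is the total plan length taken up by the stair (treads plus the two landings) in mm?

4750 / 194 = 24.48, so 25 risers are needed.
R = 4750 ÷ 25 = 190 mm.
Tread T = 611 − 2 × 190 = 231 mm (≥ 222 mm).
Treads = 25 − 1 = 24; going = 24 × 231 = 5544 mm.
Enclosure = 5544 + 1139 + 1116 = 7799 mm.

7799 mm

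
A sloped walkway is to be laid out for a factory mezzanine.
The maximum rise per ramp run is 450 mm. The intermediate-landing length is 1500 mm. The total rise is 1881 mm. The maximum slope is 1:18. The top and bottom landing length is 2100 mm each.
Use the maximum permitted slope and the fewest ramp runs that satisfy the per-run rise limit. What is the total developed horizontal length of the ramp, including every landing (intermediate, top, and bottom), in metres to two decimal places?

44.06 m

⌈1881/450⌉ = 5 ramp runs. That means 4 intermediate landings.
Ramp run (horizontal) at 1:18: 1881 × 18 = 33858 mm.
4 intermediate landings contribute 4 × 1500 = 6000 mm.
Top and bottom landings: 2 × 2100 = 4200 mm.
Total = 33858 + 6000 + 4200 = 44058 mm.
= 44.06 m.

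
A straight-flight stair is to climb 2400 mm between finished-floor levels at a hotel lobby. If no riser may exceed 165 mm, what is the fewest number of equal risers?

⌈2400/165⌉ = 15 risers.

15 risers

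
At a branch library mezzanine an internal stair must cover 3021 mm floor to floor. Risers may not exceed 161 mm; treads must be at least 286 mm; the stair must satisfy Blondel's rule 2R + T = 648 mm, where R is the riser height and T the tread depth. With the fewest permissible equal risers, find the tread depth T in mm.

330 mm

3021 / 161 = 18.76, so 19 risers are needed.
Each riser is 3021/19 = 159 mm (≤ 161 mm).
From 2R + T = 648: T = 648 − 318 = 330 mm.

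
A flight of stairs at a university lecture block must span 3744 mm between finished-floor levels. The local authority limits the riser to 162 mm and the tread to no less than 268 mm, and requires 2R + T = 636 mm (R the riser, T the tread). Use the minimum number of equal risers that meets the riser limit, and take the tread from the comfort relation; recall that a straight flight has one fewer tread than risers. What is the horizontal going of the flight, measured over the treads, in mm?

7452 mm

⌈3744/162⌉ = 24 risers.
R = 3744 ÷ 24 = 156 mm.
From 2R + T = 636: T = 636 − 312 = 324 mm.
Going = (24 − 1) × 324 = 7452 mm.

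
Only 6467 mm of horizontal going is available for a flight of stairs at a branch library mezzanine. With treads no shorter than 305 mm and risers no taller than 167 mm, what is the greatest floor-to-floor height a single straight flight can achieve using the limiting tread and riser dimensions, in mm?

Treads that fit: ⌊6467 / 305⌋ = 21.
Risers = treads + 1 = 22.
Maximum height = 22 × 167 = 3674 mm.

3674 mm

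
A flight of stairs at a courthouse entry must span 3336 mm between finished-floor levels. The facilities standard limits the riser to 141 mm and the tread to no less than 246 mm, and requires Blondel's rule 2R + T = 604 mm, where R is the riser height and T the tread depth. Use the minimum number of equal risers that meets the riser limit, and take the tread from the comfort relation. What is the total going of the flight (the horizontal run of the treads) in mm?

7498 mm

3336 / 141 = 23.66, so 24 risers are needed.
R = 3336 ÷ 24 = 139 mm.
Tread T = 604 − 2 × 139 = 326 mm (≥ 246 mm).
Going = (24 − 1) × 326 = 7498 mm.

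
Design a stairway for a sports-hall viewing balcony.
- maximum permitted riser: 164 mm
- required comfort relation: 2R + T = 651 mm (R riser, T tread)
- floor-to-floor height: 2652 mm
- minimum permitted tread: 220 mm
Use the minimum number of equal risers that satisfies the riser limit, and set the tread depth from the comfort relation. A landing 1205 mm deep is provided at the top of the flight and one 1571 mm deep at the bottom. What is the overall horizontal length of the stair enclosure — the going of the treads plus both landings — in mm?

⌈2652/164⌉ = 17 risers.
R = 2652 ÷ 17 = 156 mm.
From 2R + T = 651: T = 651 − 312 = 339 mm.
17 risers give 16 treads; going = 16 × 339 = 5424 mm.
Add landings: 5424 + 1205 + 1571 = 8200 mm.

8200 mm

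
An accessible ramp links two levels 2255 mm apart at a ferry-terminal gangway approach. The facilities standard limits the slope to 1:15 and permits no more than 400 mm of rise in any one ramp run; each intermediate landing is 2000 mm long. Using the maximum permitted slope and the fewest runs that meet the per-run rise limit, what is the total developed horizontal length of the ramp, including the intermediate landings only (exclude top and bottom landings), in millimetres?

2255 / 400 = 5.638 → round up to 6 ramp runs. That means 5 intermediate landings.
Horizontal run for 2255 mm of rise at 1:15 is 2255 × 15 = 33825 mm.
5 intermediate landings contribute 5 × 2000 = 10000 mm.
Total developed length = 33825 + 10000 = 43825 mm.

43825 mm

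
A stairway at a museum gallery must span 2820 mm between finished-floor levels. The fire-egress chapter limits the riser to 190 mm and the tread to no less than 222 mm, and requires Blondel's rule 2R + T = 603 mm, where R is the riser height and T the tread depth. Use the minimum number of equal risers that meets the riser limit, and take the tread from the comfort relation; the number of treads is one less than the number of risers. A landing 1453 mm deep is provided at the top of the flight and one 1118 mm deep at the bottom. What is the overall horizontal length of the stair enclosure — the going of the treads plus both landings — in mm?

At most 190 each: 2820/190 = 14.84, giving 15 risers.
Riser R = 2820 / 15 = 188 mm, within the 190 mm limit.
Tread T = 603 − 2 × 188 = 227 mm (≥ 222 mm).
Treads = 15 − 1 = 14; going = 14 × 227 = 3178 mm.
Enclosure = 3178 + 1453 + 1118 = 5749 mm.

5749 mm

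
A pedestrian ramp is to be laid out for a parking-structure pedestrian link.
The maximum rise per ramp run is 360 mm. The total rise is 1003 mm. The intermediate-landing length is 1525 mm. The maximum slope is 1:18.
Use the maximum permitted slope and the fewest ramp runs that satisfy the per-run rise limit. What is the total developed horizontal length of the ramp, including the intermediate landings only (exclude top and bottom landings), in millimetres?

21104 mm

At most 360 each: 1003/360 = 2.79, giving 3 ramp runs. That means 2 intermediate landings.
Horizontal run for 1003 mm of rise at 1:18 is 1003 × 18 = 18054 mm.
2 intermediate landings contribute 2 × 1525 = 3050 mm.
Total developed length = 18054 + 3050 = 21104 mm.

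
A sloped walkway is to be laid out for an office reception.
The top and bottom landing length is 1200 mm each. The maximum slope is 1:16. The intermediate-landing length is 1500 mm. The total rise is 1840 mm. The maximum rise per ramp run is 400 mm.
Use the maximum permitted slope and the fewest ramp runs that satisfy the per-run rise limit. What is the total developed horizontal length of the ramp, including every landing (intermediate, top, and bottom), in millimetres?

1840 / 400 = 4.600 → round up to 5 ramp runs. That means 4 intermediate landings.
Ramp run (horizontal) at 1:16: 1840 × 16 = 29440 mm.
4 intermediate landings contribute 4 × 1500 = 6000 mm.
Top and bottom landings: 2 × 1200 = 2400 mm.
Total = 29440 + 6000 + 2400 = 37840 mm.

37840 mm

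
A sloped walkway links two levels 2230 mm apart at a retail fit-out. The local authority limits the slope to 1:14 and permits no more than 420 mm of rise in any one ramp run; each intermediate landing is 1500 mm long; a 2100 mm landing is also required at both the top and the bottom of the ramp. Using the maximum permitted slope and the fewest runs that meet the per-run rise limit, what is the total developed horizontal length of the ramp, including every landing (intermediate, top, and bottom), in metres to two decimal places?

42.92 m

2230 / 420 = 5.310 → round up to 6 ramp runs. That means 5 intermediate landings.
Ramp run (horizontal) at 1:14: 2230 × 14 = 31220 mm.
Intermediate landings: 5 × 1500 = 7500 mm.
Top and bottom landings: 2 × 2100 = 4200 mm.
Total = 31220 + 7500 + 4200 = 42920 mm.
= 42.92 m.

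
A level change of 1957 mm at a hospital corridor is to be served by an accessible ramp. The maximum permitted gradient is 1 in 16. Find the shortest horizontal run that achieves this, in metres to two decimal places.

31.31 m

At 1:16 the run is 16 × 1957 = 31312 mm.
31312 mm = 31.31 m.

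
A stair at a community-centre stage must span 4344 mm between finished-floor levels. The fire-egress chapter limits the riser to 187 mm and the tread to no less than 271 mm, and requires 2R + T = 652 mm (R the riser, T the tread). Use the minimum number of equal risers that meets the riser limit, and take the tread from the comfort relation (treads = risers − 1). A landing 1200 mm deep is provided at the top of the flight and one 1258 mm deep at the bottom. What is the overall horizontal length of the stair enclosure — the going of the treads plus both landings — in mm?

9128 mm

⌈4344/187⌉ = 24 risers.
Riser R = 4344 / 24 = 181 mm, within the 187 mm limit.
T = 652 − 2·181 = 290 mm, which satisfies the 271 mm minimum.
Treads = 24 − 1 = 23; going = 23 × 290 = 6670 mm.
Enclosure = 6670 + 1200 + 1258 = 9128 mm.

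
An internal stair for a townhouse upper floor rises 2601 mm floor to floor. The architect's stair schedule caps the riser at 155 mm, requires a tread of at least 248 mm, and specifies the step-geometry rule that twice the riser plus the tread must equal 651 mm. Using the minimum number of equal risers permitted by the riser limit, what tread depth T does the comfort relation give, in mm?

345 mm

At most 155 each: 2601/155 = 16.78, giving 17 risers.
Each riser is 2601/17 = 153 mm (≤ 155 mm).
From 2R + T = 651: T = 651 − 306 = 345 mm.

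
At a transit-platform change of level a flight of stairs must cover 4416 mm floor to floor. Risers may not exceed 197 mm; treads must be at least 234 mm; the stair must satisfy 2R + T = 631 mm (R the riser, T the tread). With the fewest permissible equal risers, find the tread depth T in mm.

4416 / 197 = 22.416 → round up to 23 risers.
Each riser is 4416/23 = 192 mm (≤ 197 mm).
T = 631 − 2·192 = 247 mm, which satisfies the 234 mm minimum.

247 mm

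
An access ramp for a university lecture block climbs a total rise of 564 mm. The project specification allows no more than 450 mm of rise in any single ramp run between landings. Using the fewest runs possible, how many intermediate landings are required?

1 intermediate landings

564 / 450 = 1.253 → round up to 2 ramp runs.
2 runs are separated by 1 intermediate landings.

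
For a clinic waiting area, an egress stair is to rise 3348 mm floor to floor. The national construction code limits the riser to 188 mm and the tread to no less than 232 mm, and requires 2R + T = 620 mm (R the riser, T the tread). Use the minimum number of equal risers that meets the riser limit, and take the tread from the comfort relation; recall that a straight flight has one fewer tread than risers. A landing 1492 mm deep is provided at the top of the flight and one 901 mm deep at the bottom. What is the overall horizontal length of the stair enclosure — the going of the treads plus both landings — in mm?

6609 mm

3348 / 188 = 17.81, so 18 risers are needed.
R = 3348 ÷ 18 = 186 mm.
T = 620 − 2·186 = 248 mm, which satisfies the 232 mm minimum.
Treads = 18 − 1 = 17; going = 17 × 248 = 4216 mm.
Add landings: 4216 + 1492 + 901 = 6609 mm.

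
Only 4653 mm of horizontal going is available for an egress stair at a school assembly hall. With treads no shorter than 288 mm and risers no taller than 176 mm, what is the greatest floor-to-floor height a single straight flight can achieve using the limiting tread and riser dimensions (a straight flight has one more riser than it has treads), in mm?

Treads that fit: ⌊4653 / 288⌋ = 16.
Risers = treads + 1 = 17.
Maximum height = 17 × 176 = 2992 mm.

2992 mm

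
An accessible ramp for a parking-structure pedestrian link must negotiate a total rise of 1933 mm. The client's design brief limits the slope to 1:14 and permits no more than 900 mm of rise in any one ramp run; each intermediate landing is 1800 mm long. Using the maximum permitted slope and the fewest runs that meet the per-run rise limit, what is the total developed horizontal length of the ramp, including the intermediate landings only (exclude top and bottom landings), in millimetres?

30662 mm

At most 900 each: 1933/900 = 2.15, giving 3 ramp runs. That means 2 intermediate landings.
Horizontal run for 1933 mm of rise at 1:14 is 1933 × 14 = 27062 mm.
Intermediate landings: 2 × 1800 = 3600 mm.
Developed length = 27062 + 3600 = 30662 mm.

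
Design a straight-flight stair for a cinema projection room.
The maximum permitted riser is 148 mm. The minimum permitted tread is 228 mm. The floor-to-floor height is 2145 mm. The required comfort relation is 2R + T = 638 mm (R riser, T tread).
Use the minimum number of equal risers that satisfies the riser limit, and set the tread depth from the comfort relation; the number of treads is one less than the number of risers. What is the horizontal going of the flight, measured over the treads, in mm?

2145 / 148 = 14.49, so 15 risers are needed.
R = 2145 ÷ 15 = 143 mm.
T = 638 − 2·143 = 352 mm, which satisfies the 228 mm minimum.
Treads = 15 − 1 = 14; going = 14 × 352 = 4928 mm.

4928 mm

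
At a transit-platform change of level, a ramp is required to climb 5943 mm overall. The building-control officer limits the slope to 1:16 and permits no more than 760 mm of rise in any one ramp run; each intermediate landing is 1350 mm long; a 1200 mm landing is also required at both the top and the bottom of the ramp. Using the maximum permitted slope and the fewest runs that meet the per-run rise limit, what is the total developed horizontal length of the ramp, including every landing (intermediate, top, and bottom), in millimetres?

5943 / 760 = 7.82, so 8 ramp runs are needed. That means 7 intermediate landings.
Horizontal run for 5943 mm of rise at 1:16 is 5943 × 16 = 95088 mm.
7 intermediate landings contribute 7 × 1350 = 9450 mm.
Top and bottom landings: 2 × 1200 = 2400 mm.
Total = 95088 + 9450 + 2400 = 106938 mm.

106938 mm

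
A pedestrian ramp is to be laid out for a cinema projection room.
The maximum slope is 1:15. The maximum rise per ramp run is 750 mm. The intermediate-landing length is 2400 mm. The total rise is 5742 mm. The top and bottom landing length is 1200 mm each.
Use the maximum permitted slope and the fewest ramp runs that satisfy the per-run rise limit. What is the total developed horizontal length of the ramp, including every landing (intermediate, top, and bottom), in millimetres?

5742 / 750 = 7.656 → round up to 8 ramp runs. That means 7 intermediate landings.
Ramp run (horizontal) at 1:15: 5742 × 15 = 86130 mm.
7 intermediate landings contribute 7 × 2400 = 16800 mm.
Top and bottom landings: 2 × 1200 = 2400 mm.
Total = 86130 + 16800 + 2400 = 105330 mm.

105330 mm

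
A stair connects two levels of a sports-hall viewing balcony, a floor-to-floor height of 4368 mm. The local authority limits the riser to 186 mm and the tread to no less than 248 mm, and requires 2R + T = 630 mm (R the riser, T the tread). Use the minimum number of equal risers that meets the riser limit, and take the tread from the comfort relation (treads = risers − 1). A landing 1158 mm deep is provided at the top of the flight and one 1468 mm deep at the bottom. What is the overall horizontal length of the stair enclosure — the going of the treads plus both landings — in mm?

8744 mm

4368 / 186 = 23.484 → round up to 24 risers.
Riser R = 4368 / 24 = 182 mm, within the 186 mm limit.
Tread T = 630 − 2 × 182 = 266 mm (≥ 248 mm).
Treads = 24 − 1 = 23; going = 23 × 266 = 6118 mm.
Enclosure = 6118 + 1158 + 1468 = 8744 mm.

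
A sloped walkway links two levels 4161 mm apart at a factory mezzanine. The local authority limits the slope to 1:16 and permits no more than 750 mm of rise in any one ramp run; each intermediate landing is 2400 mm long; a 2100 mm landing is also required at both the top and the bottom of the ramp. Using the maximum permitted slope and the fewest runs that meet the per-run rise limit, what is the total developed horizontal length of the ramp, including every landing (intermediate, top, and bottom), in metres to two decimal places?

At most 750 each: 4161/750 = 5.55, giving 6 ramp runs. That means 5 intermediate landings.
Horizontal run for 4161 mm of rise at 1:16 is 4161 × 16 = 66576 mm.
Intermediate landings: 5 × 2400 = 12000 mm.
Top and bottom landings: 2 × 2100 = 4200 mm.
Total = 66576 + 12000 + 4200 = 82776 mm.
= 82.78 m.

82.78 m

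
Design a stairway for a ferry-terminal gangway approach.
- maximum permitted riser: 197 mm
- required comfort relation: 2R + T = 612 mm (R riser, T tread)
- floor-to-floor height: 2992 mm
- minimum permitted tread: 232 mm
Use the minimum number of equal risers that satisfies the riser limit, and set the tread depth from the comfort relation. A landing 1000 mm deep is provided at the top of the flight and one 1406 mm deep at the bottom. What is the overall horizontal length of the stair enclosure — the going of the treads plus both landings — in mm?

2992 / 197 = 15.19, so 16 risers are needed.
Each riser is 2992/16 = 187 mm (≤ 197 mm).
T = 612 − 2·187 = 238 mm, which satisfies the 232 mm minimum.
Going = (16 − 1) × 238 = 3570 mm.
Add landings: 3570 + 1000 + 1406 = 5976 mm.

5976 mm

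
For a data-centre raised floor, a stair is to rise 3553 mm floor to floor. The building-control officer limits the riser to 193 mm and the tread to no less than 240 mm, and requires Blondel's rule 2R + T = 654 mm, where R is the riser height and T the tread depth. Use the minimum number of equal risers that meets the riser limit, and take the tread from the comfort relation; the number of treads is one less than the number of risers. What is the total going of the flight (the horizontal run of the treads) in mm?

3553 / 193 = 18.41, so 19 risers are needed.
R = 3553 ÷ 19 = 187 mm.
T = 654 − 2·187 = 280 mm, which satisfies the 240 mm minimum.
19 risers give 18 treads; going = 18 × 280 = 5040 mm.

5040 mm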